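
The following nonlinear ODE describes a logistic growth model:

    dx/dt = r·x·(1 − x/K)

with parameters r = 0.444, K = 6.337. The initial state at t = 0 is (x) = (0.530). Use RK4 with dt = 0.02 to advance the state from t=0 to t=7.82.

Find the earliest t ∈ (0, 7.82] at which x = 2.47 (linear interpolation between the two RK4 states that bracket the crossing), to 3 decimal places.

t = 4.382

t=0.000: state=(0.530)
step 1 (dt=0.02): k1=(0.216), k2=(0.216), k3=(0.216), k4=(0.217); state += dt/6·(k1+2k2+2k3+k4)
t=0.020: state=(0.534)
t=0.040: state=(0.539)
t=0.060: state=(0.543)
continuing one RK4 step at a time; state shown every 25 steps (Δt=0.5):
t=0.500: state=(0.648)
t=1.000: state=(0.789)
t=1.500: state=(0.956)
t=2.000: state=(1.150)
t=2.500: state=(1.374)
t=3.000: state=(1.628)
t=3.500: state=(1.911)
t=4.000: state=(2.220)
t=4.380: state=(2.469)
next step: t=4.400: state=(2.482) — x has crossed 2.47
linear interpolation between t=4.380 (2.46855) and t=4.400 (2.48195) → t≈4.382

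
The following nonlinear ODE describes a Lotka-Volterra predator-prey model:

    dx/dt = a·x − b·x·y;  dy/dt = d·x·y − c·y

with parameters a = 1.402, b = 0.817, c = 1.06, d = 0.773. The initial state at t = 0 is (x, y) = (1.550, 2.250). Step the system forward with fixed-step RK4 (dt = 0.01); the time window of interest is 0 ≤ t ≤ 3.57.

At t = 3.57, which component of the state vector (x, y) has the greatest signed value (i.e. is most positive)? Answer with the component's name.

largest component: x

t=0.000: state=(1.550, 2.250)
step 1 (dt=0.01): k1=(-0.676, 0.311), k2=(-0.677, 0.305), k3=(-0.677, 0.305), k4=(-0.677, 0.299); state += dt/6·(k1+2k2+2k3+k4)
t=0.010: state=(1.543, 2.253)
t=0.020: state=(1.536, 2.256)
t=0.030: state=(1.530, 2.259)
continuing one RK4 step at a time; state shown every 20 steps (Δt=0.2):
t=0.200: state=(1.415, 2.289)
t=0.400: state=(1.289, 2.282)
t=0.600: state=(1.179, 2.233)
t=0.800: state=(1.090, 2.152)
t=1.000: state=(1.023, 2.050)
t=1.200: state=(0.978, 1.935)
t=1.400: state=(0.953, 1.817)
t=1.600: state=(0.946, 1.702)
t=1.800: state=(0.957, 1.595)
t=2.000: state=(0.984, 1.498)
t=2.200: state=(1.027, 1.416)
t=2.400: state=(1.085, 1.348)
t=2.600: state=(1.157, 1.297)
t=2.800: state=(1.243, 1.263)
t=3.000: state=(1.340, 1.247)
t=3.200: state=(1.447, 1.251)
t=3.400: state=(1.558, 1.277)
t=3.570: state=(1.652, 1.317)
compare at T: x=1.652, y=1.317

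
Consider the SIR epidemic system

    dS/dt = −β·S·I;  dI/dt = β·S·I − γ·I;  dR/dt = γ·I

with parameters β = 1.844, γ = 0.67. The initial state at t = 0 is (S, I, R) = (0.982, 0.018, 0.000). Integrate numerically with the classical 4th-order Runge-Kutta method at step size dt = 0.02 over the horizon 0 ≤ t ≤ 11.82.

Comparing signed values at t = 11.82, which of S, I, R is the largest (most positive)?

largest component: R

t=0.000: state=(0.982, 0.018, 0.000)
step 1 (dt=0.02): k1=(-0.033, 0.021, 0.012), k2=(-0.033, 0.021, 0.012), k3=(-0.033, 0.021, 0.012), k4=(-0.033, 0.021, 0.012); state += dt/6·(k1+2k2+2k3+k4)
t=0.020: state=(0.981, 0.018, 0.000)
t=0.040: state=(0.981, 0.019, 0.000)
t=0.060: state=(0.980, 0.019, 0.001)
continuing one RK4 step at a time; state shown every 25 steps (Δt=0.5):
t=0.500: state=(0.960, 0.032, 0.008)
t=1.000: state=(0.924, 0.054, 0.022)
t=1.500: state=(0.866, 0.088, 0.046)
t=2.000: state=(0.782, 0.135, 0.083)
t=2.500: state=(0.674, 0.189, 0.137)
t=3.000: state=(0.553, 0.239, 0.209)
t=3.500: state=(0.437, 0.269, 0.295)
t=4.000: state=(0.339, 0.275, 0.386)
t=4.500: state=(0.265, 0.259, 0.476)
t=5.000: state=(0.211, 0.230, 0.558)
t=5.500: state=(0.173, 0.197, 0.630)
t=6.000: state=(0.147, 0.163, 0.690)
t=6.500: state=(0.128, 0.132, 0.739)
t=7.000: state=(0.115, 0.106, 0.779)
t=7.500: state=(0.105, 0.084, 0.811)
t=8.000: state=(0.098, 0.066, 0.836)
t=8.500: state=(0.093, 0.051, 0.855)
t=9.000: state=(0.089, 0.040, 0.871)
t=9.500: state=(0.087, 0.031, 0.882)
t=10.000: state=(0.084, 0.024, 0.892)
t=10.500: state=(0.083, 0.019, 0.899)
t=11.000: state=(0.082, 0.014, 0.904)
t=11.500: state=(0.081, 0.011, 0.908)
t=11.820: state=(0.080, 0.009, 0.911)
compare at T: S=0.080, I=0.009, R=0.911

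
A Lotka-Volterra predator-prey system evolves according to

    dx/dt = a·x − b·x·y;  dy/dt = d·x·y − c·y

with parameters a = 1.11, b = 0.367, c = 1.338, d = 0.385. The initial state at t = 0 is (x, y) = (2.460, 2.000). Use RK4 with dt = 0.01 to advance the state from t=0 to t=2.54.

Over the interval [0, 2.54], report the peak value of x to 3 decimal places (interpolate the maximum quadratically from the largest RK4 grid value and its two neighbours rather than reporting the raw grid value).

max x = 5.423

t=0.000: state=(2.460, 2.000)
step 1 (dt=0.01): k1=(0.925, -0.782), k2=(0.930, -0.777), k3=(0.930, -0.777), k4=(0.935, -0.772); state += dt/6·(k1+2k2+2k3+k4)
t=0.010: state=(2.469, 1.992)
t=0.020: state=(2.479, 1.985)
t=0.030: state=(2.488, 1.977)
continuing one RK4 step at a time; state shown every 10 steps (Δt=0.1):
t=0.100: state=(2.558, 1.927)
t=0.200: state=(2.666, 1.864)
t=0.300: state=(2.785, 1.811)
t=0.400: state=(2.914, 1.768)
t=0.500: state=(3.054, 1.734)
t=0.600: state=(3.203, 1.711)
t=0.700: state=(3.362, 1.699)
t=0.800: state=(3.530, 1.697)
t=0.900: state=(3.706, 1.706)
t=1.000: state=(3.888, 1.727)
t=1.100: state=(4.076, 1.761)
t=1.200: state=(4.265, 1.809)
t=1.300: state=(4.455, 1.872)
t=1.400: state=(4.641, 1.951)
t=1.500: state=(4.819, 2.047)
t=1.600: state=(4.985, 2.163)
t=1.700: state=(5.133, 2.299)
t=1.800: state=(5.256, 2.457)
t=1.900: state=(5.350, 2.636)
t=2.000: state=(5.407, 2.837)
t=2.100: state=(5.423, 3.057)
t=2.200: state=(5.393, 3.294)
t=2.300: state=(5.316, 3.541)
t=2.400: state=(5.192, 3.793)
t=2.500: state=(5.025, 4.040)
t=2.540: state=(4.947, 4.135)
largest grid value and its neighbours: x(2.080)=5.42308, x(2.090)=5.42311, x(2.100)=5.42269
parabola through these three points peaks at t≈2.086 with x≈5.42315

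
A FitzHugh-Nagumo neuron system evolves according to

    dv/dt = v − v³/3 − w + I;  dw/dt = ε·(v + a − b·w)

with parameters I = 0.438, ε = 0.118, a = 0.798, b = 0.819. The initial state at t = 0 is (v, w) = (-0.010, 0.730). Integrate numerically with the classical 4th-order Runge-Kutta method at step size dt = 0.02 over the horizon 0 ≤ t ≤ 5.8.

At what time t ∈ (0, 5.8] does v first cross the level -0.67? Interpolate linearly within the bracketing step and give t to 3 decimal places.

t = 1.181

t=0.000: state=(-0.010, 0.730)
step 1 (dt=0.02): k1=(-0.302, 0.022), k2=(-0.305, 0.022), k3=(-0.305, 0.022), k4=(-0.309, 0.022); state += dt/6·(k1+2k2+2k3+k4)
t=0.020: state=(-0.016, 0.730)
t=0.040: state=(-0.022, 0.731)
t=0.060: state=(-0.029, 0.731)
continuing one RK4 step at a time; state shown every 10 steps (Δt=0.2):
t=0.200: state=(-0.077, 0.734)
t=0.400: state=(-0.160, 0.736)
t=0.600: state=(-0.261, 0.735)
t=0.800: state=(-0.381, 0.732)
t=1.000: state=(-0.524, 0.726)
t=1.180: state=(-0.669, 0.718)
next step: t=1.200: state=(-0.686, 0.717) — v has crossed -0.67
linear interpolation between t=1.180 (-0.66909) and t=1.200 (-0.68616) → t≈1.181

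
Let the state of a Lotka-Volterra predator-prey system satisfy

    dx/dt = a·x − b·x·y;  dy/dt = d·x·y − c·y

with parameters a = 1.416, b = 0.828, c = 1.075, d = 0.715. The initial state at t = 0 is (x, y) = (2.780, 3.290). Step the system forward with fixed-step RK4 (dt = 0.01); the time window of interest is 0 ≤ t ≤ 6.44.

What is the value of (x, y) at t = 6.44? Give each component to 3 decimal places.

(x, y) = (0.658, 3.209)

t=0.000: state=(2.780, 3.290)
step 1 (dt=0.01): k1=(-3.637, 3.003), k2=(-3.647, 2.974), k3=(-3.647, 2.973), k4=(-3.656, 2.943); state += dt/6·(k1+2k2+2k3+k4)
t=0.010: state=(2.744, 3.320)
t=0.020: state=(2.707, 3.349)
t=0.030: state=(2.670, 3.377)
continuing one RK4 step at a time; state shown every 25 steps (Δt=0.25):
t=0.250: state=(1.883, 3.809)
t=0.500: state=(1.208, 3.822)
t=0.750: state=(0.805, 3.485)
t=1.000: state=(0.585, 3.010)
t=1.250: state=(0.470, 2.525)
t=1.500: state=(0.416, 2.088)
t=1.750: state=(0.400, 1.716)
t=2.000: state=(0.413, 1.410)
t=2.250: state=(0.452, 1.164)
t=2.500: state=(0.516, 0.969)
t=2.750: state=(0.612, 0.819)
t=3.000: state=(0.745, 0.706)
t=3.250: state=(0.925, 0.626)
t=3.500: state=(1.164, 0.576)
t=3.750: state=(1.476, 0.557)
t=4.000: state=(1.872, 0.574)
t=4.250: state=(2.355, 0.639)
t=4.500: state=(2.902, 0.781)
t=4.750: state=(3.429, 1.052)
t=5.000: state=(3.755, 1.536)
t=5.250: state=(3.617, 2.288)
t=5.500: state=(2.929, 3.161)
t=5.750: state=(2.023, 3.759)
t=6.000: state=(1.300, 3.850)
t=6.250: state=(0.857, 3.555)
t=6.440: state=(0.658, 3.209)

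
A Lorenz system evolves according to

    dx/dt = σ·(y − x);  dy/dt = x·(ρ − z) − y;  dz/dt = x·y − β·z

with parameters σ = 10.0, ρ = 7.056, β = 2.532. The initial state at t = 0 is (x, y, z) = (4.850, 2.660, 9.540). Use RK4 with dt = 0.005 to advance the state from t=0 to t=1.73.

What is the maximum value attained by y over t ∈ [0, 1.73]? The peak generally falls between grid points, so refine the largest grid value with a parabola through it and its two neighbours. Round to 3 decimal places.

max y = 5.471

t=0.000: state=(4.850, 2.660, 9.540)
step 1 (dt=0.005): k1=(-21.900, -14.707, -11.254), k2=(-21.720, -14.400, -11.505), k3=(-21.717, -14.399, -11.499), k4=(-21.534, -14.093, -11.739); state += dt/6·(k1+2k2+2k3+k4)
t=0.005: state=(4.741, 2.588, 9.482)
t=0.010: state=(4.635, 2.519, 9.423)
t=0.015: state=(4.530, 2.453, 9.361)
continuing one RK4 step at a time; state shown every 20 steps (Δt=0.1):
t=0.100: state=(3.071, 1.723, 8.130)
t=0.200: state=(2.105, 1.473, 6.658)
t=0.300: state=(1.712, 1.517, 5.412)
t=0.400: state=(1.654, 1.714, 4.438)
t=0.500: state=(1.805, 2.042, 3.730)
t=0.600: state=(2.120, 2.512, 3.290)
t=0.700: state=(2.590, 3.137, 3.143)
t=0.800: state=(3.209, 3.895, 3.346)
t=0.900: state=(3.937, 4.688, 3.967)
t=1.000: state=(4.653, 5.299, 5.004)
t=1.100: state=(5.149, 5.456, 6.254)
t=1.200: state=(5.221, 5.053, 7.296)
t=1.300: state=(4.851, 4.318, 7.759)
t=1.400: state=(4.247, 3.617, 7.607)
t=1.500: state=(3.665, 3.158, 7.073)
t=1.600: state=(3.259, 2.959, 6.413)
t=1.700: state=(3.062, 2.965, 5.796)
t=1.730: state=(3.041, 2.998, 5.634)
largest grid value and its neighbours: y(1.075)=5.47052, y(1.080)=5.47061, y(1.085)=5.46920
parabola through these three points peaks at t≈1.078 with y≈5.47075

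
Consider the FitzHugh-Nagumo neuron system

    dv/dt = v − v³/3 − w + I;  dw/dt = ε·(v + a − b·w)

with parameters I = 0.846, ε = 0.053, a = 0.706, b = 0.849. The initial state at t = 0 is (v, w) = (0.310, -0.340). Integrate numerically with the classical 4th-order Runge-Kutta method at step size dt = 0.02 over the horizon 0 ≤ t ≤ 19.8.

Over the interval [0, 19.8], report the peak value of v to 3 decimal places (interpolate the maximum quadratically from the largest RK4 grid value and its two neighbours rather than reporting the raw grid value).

t=0.000: state=(0.310, -0.340)
step 1 (dt=0.02): k1=(1.486, 0.069), k2=(1.499, 0.070), k3=(1.499, 0.070), k4=(1.511, 0.071); state += dt/6·(k1+2k2+2k3+k4)
t=0.020: state=(0.340, -0.339)
t=0.040: state=(0.370, -0.337)
t=0.060: state=(0.401, -0.336)
continuing one RK4 step at a time; state shown every 50 steps (Δt=1):
t=1.000: state=(1.848, -0.229)
t=2.000: state=(2.084, -0.077)
t=3.000: state=(2.049, 0.070)
t=4.000: state=(2.005, 0.208)
t=5.000: state=(1.961, 0.339)
t=6.000: state=(1.916, 0.461)
t=7.000: state=(1.872, 0.575)
t=8.000: state=(1.828, 0.682)
t=9.000: state=(1.784, 0.783)
t=10.000: state=(1.739, 0.876)
t=11.000: state=(1.695, 0.963)
t=12.000: state=(1.650, 1.044)
t=13.000: state=(1.605, 1.119)
t=14.000: state=(1.559, 1.188)
t=15.000: state=(1.512, 1.252)
t=16.000: state=(1.465, 1.311)
t=17.000: state=(1.417, 1.364)
t=18.000: state=(1.366, 1.413)
t=19.000: state=(1.314, 1.457)
t=19.800: state=(1.271, 1.489)
largest grid value and its neighbours: v(1.920)=2.08380, v(1.940)=2.08383, v(1.960)=2.08380
parabola through these three points peaks at t≈1.940 with v≈2.08383

max v = 2.084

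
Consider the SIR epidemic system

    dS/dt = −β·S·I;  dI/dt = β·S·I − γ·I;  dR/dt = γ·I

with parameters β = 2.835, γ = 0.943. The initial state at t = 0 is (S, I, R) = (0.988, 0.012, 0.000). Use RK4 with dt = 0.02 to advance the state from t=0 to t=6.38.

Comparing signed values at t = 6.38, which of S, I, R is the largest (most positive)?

largest component: R

t=0.000: state=(0.988, 0.012, 0.000)
step 1 (dt=0.02): k1=(-0.034, 0.022, 0.011), k2=(-0.034, 0.023, 0.012), k3=(-0.034, 0.023, 0.012), k4=(-0.035, 0.023, 0.012); state += dt/6·(k1+2k2+2k3+k4)
t=0.020: state=(0.987, 0.012, 0.000)
t=0.040: state=(0.987, 0.013, 0.000)
t=0.060: state=(0.986, 0.013, 0.001)
continuing one RK4 step at a time; state shown every 25 steps (Δt=0.5):
t=0.500: state=(0.961, 0.030, 0.009)
t=1.000: state=(0.898, 0.070, 0.032)
t=1.500: state=(0.775, 0.144, 0.081)
t=2.000: state=(0.591, 0.238, 0.171)
t=2.500: state=(0.401, 0.299, 0.300)
t=3.000: state=(0.261, 0.296, 0.443)
t=3.500: state=(0.177, 0.251, 0.573)
t=4.000: state=(0.129, 0.194, 0.677)
t=4.500: state=(0.102, 0.142, 0.756)
t=5.000: state=(0.086, 0.101, 0.813)
t=5.500: state=(0.076, 0.071, 0.853)
t=6.000: state=(0.070, 0.049, 0.881)
t=6.380: state=(0.067, 0.037, 0.896)
compare at T: S=0.067, I=0.037, R=0.896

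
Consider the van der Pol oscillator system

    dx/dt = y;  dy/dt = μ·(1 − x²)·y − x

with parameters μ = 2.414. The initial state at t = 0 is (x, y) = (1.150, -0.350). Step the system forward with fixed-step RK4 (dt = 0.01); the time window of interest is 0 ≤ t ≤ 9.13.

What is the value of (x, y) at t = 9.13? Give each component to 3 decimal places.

(x, y) = (-0.012, -2.865)

t=0.000: state=(1.150, -0.350)
step 1 (dt=0.01): k1=(-0.350, -0.878), k2=(-0.354, -0.876), k3=(-0.354, -0.876), k4=(-0.359, -0.874); state += dt/6·(k1+2k2+2k3+k4)
t=0.010: state=(1.146, -0.359)
t=0.020: state=(1.143, -0.367)
t=0.030: state=(1.139, -0.376)
continuing one RK4 step at a time; state shown every 50 steps (Δt=0.5):
t=0.500: state=(0.860, -0.851)
t=1.000: state=(0.150, -2.338)
t=1.500: state=(-1.604, -2.912)
t=2.000: state=(-1.993, 0.157)
t=2.500: state=(-1.867, 0.295)
t=3.000: state=(-1.707, 0.345)
t=3.500: state=(-1.518, 0.420)
t=4.000: state=(-1.276, 0.564)
t=4.500: state=(-0.919, 0.934)
t=5.000: state=(-0.174, 2.416)
t=5.500: state=(1.633, 2.930)
t=6.000: state=(2.010, -0.165)
t=6.500: state=(1.884, -0.291)
t=7.000: state=(1.727, -0.338)
t=7.500: state=(1.542, -0.408)
t=8.000: state=(1.309, -0.540)
t=8.500: state=(0.972, -0.864)
t=9.000: state=(0.308, -2.097)
t=9.130: state=(-0.012, -2.865)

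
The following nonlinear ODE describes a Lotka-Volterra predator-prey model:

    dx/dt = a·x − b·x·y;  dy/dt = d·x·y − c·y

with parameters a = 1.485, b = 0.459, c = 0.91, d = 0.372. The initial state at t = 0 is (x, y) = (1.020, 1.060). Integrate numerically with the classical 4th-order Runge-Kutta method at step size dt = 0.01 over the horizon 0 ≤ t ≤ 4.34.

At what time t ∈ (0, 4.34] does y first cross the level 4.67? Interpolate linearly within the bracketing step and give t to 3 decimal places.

t = 2.372

t=0.000: state=(1.020, 1.060)
step 1 (dt=0.01): k1=(1.018, -0.562), k2=(1.025, -0.559), k3=(1.025, -0.559), k4=(1.031, -0.555); state += dt/6·(k1+2k2+2k3+k4)
t=0.010: state=(1.030, 1.054)
t=0.020: state=(1.041, 1.049)
t=0.030: state=(1.051, 1.043)
continuing one RK4 step at a time; state shown every 20 steps (Δt=0.2):
t=0.200: state=(1.251, 0.961)
t=0.400: state=(1.547, 0.889)
t=0.600: state=(1.924, 0.843)
t=0.800: state=(2.399, 0.824)
t=1.000: state=(2.992, 0.839)
t=1.200: state=(3.720, 0.897)
t=1.400: state=(4.587, 1.018)
t=1.600: state=(5.572, 1.237)
t=1.800: state=(6.587, 1.622)
t=2.000: state=(7.431, 2.282)
t=2.200: state=(7.747, 3.361)
t=2.370: state=(7.309, 4.653)
next step: t=2.380: state=(7.260, 4.737) — y has crossed 4.67
linear interpolation between t=2.370 (4.65283) and t=2.380 (4.73734) → t≈2.372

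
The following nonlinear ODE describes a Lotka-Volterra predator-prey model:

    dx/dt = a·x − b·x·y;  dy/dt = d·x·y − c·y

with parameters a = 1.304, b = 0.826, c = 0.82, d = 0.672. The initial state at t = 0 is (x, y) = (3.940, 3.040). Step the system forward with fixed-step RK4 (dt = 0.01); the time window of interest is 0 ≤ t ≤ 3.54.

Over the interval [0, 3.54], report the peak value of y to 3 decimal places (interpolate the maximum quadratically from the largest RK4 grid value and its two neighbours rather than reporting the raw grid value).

max y = 4.815

t=0.000: state=(3.940, 3.040)
step 1 (dt=0.01): k1=(-4.756, 5.556), k2=(-4.817, 5.558), k3=(-4.817, 5.557), k4=(-4.876, 5.558); state += dt/6·(k1+2k2+2k3+k4)
t=0.010: state=(3.892, 3.096)
t=0.020: state=(3.842, 3.151)
t=0.030: state=(3.792, 3.207)
continuing one RK4 step at a time; state shown every 20 steps (Δt=0.2):
t=0.200: state=(2.832, 4.077)
t=0.400: state=(1.767, 4.699)
t=0.600: state=(1.040, 4.797)
t=0.800: state=(0.622, 4.540)
t=1.000: state=(0.394, 4.119)
t=1.200: state=(0.269, 3.653)
t=1.400: state=(0.199, 3.198)
t=1.600: state=(0.157, 2.779)
t=1.800: state=(0.133, 2.405)
t=2.000: state=(0.120, 2.076)
t=2.200: state=(0.113, 1.790)
t=2.400: state=(0.111, 1.542)
t=2.600: state=(0.114, 1.329)
t=2.800: state=(0.121, 1.146)
t=3.000: state=(0.131, 0.989)
t=3.200: state=(0.146, 0.855)
t=3.400: state=(0.167, 0.741)
t=3.540: state=(0.184, 0.672)
largest grid value and its neighbours: y(0.530)=4.81456, y(0.540)=4.81511, y(0.550)=4.81460
parabola through these three points peaks at t≈0.540 with y≈4.81511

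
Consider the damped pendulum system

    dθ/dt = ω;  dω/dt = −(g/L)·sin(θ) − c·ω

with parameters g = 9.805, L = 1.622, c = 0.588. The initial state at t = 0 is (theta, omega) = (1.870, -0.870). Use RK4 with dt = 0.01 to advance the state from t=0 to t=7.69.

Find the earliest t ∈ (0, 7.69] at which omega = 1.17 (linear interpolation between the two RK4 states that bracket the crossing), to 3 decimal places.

t = 1.630

t=0.000: state=(1.870, -0.870)
step 1 (dt=0.01): k1=(-0.870, -5.265), k2=(-0.896, -5.257), k3=(-0.896, -5.257), k4=(-0.923, -5.250); state += dt/6·(k1+2k2+2k3+k4)
t=0.010: state=(1.861, -0.923)
t=0.020: state=(1.852, -0.975)
t=0.030: state=(1.842, -1.027)
continuing one RK4 step at a time; state shown every 25 steps (Δt=0.25):
t=0.250: state=(1.492, -2.136)
t=0.500: state=(0.824, -3.114)
t=0.750: state=(0.008, -3.231)
t=1.000: state=(-0.700, -2.286)
t=1.250: state=(-1.095, -0.852)
t=1.500: state=(-1.130, 0.542)
t=1.630: state=(-1.018, 1.169)
next step: t=1.640: state=(-1.006, 1.214) — omega has crossed 1.17
linear interpolation between t=1.630 (1.16939) and t=1.640 (1.21362) → t≈1.630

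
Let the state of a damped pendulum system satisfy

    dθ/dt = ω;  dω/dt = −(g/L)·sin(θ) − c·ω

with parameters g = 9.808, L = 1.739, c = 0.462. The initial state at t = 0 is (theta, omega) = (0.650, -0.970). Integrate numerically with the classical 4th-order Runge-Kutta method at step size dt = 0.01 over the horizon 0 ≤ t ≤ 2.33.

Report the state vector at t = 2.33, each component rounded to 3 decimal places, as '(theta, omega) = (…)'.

t=0.000: state=(0.650, -0.970)
step 1 (dt=0.01): k1=(-0.970, -2.965), k2=(-0.985, -2.936), k3=(-0.985, -2.936), k4=(-0.999, -2.907); state += dt/6·(k1+2k2+2k3+k4)
t=0.010: state=(0.640, -0.999)
t=0.020: state=(0.630, -1.028)
t=0.030: state=(0.620, -1.056)
continuing one RK4 step at a time; state shown every 10 steps (Δt=0.1):
t=0.100: state=(0.539, -1.236)
t=0.200: state=(0.405, -1.431)
t=0.300: state=(0.256, -1.545)
t=0.400: state=(0.099, -1.572)
t=0.500: state=(-0.056, -1.513)
t=0.600: state=(-0.201, -1.373)
t=0.700: state=(-0.328, -1.166)
t=0.800: state=(-0.432, -0.907)
t=0.900: state=(-0.509, -0.615)
t=1.000: state=(-0.555, -0.307)
t=1.100: state=(-0.570, 0.002)
t=1.200: state=(-0.555, 0.297)
t=1.300: state=(-0.511, 0.565)
t=1.400: state=(-0.443, 0.793)
t=1.500: state=(-0.354, 0.972)
t=1.600: state=(-0.251, 1.092)
t=1.700: state=(-0.138, 1.150)
t=1.800: state=(-0.023, 1.142)
t=1.900: state=(0.088, 1.072)
t=2.000: state=(0.189, 0.946)
t=2.100: state=(0.276, 0.776)
t=2.200: state=(0.343, 0.572)
t=2.300: state=(0.390, 0.347)
t=2.330: state=(0.399, 0.278)

(theta, omega) = (0.399, 0.278)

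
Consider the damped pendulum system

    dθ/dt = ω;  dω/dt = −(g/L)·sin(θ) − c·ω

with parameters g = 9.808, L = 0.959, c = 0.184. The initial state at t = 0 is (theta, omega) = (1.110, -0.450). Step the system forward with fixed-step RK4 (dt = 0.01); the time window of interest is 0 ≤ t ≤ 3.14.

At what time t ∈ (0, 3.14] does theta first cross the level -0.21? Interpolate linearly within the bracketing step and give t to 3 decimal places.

t = 0.560

t=0.000: state=(1.110, -0.450)
step 1 (dt=0.01): k1=(-0.450, -9.078), k2=(-0.495, -9.059), k3=(-0.495, -9.058), k4=(-0.541, -9.038); state += dt/6·(k1+2k2+2k3+k4)
t=0.010: state=(1.105, -0.541)
t=0.020: state=(1.099, -0.631)
t=0.030: state=(1.092, -0.720)
continuing one RK4 step at a time; state shown every 20 steps (Δt=0.2):
t=0.200: state=(0.847, -2.125)
t=0.400: state=(0.303, -3.152)
t=0.550: state=(-0.179, -3.157)
next step: t=0.560: state=(-0.211, -3.131) — theta has crossed -0.21
linear interpolation between t=0.550 (-0.17950) and t=0.560 (-0.21094) → t≈0.560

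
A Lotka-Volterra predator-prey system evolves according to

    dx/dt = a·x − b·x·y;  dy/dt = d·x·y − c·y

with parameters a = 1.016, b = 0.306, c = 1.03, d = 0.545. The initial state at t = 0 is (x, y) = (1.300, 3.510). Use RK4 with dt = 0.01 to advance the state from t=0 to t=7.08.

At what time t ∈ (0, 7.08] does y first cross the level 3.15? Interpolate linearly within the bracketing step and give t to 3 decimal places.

t = 0.334

t=0.000: state=(1.300, 3.510)
step 1 (dt=0.01): k1=(-0.075, -1.128), k2=(-0.073, -1.127), k3=(-0.073, -1.127), k4=(-0.071, -1.126); state += dt/6·(k1+2k2+2k3+k4)
t=0.010: state=(1.299, 3.499)
t=0.020: state=(1.299, 3.487)
t=0.030: state=(1.298, 3.476)
continuing one RK4 step at a time; state shown every 25 steps (Δt=0.25):
t=0.250: state=(1.295, 3.237)
t=0.330: state=(1.299, 3.154)
next step: t=0.340: state=(1.300, 3.144) — y has crossed 3.15
linear interpolation between t=0.330 (3.15415) and t=0.340 (3.14401) → t≈0.334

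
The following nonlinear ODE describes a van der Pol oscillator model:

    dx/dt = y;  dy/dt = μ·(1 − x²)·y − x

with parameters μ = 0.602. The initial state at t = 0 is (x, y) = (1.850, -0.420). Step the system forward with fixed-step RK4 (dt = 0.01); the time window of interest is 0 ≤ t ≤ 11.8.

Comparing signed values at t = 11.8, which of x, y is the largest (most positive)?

t=0.000: state=(1.850, -0.420)
step 1 (dt=0.01): k1=(-0.420, -1.237), k2=(-0.426, -1.228), k3=(-0.426, -1.228), k4=(-0.432, -1.219); state += dt/6·(k1+2k2+2k3+k4)
t=0.010: state=(1.846, -0.432)
t=0.020: state=(1.841, -0.444)
t=0.030: state=(1.837, -0.456)
continuing one RK4 step at a time; state shown every 50 steps (Δt=0.5):
t=0.500: state=(1.512, -0.897)
t=1.000: state=(0.957, -1.340)
t=1.500: state=(0.143, -1.942)
t=2.000: state=(-0.944, -2.234)
t=2.500: state=(-1.810, -1.019)
t=3.000: state=(-1.976, 0.212)
t=3.500: state=(-1.715, 0.767)
t=4.000: state=(-1.233, 1.166)
t=4.500: state=(-0.526, 1.696)
t=5.000: state=(0.479, 2.274)
t=5.500: state=(1.546, 1.679)
t=6.000: state=(1.994, 0.182)
t=6.500: state=(1.865, -0.587)
t=7.000: state=(1.465, -0.998)
t=7.500: state=(0.859, -1.449)
t=8.000: state=(-0.017, -2.073)
t=8.500: state=(-1.136, -2.167)
t=9.000: state=(-1.900, -0.756)
t=9.500: state=(-1.966, 0.342)
t=10.000: state=(-1.659, 0.835)
t=10.500: state=(-1.144, 1.238)
t=11.000: state=(-0.393, 1.798)
t=11.500: state=(0.656, 2.306)
t=11.800: state=(1.320, 2.003)
compare at T: x=1.320, y=2.003

largest component: y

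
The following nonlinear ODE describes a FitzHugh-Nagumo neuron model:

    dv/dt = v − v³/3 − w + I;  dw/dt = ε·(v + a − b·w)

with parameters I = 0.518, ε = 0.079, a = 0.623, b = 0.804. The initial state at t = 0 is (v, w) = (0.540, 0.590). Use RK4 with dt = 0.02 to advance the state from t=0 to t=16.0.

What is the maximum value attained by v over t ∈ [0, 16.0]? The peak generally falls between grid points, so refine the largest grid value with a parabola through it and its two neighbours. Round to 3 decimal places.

t=0.000: state=(0.540, 0.590)
step 1 (dt=0.02): k1=(0.416, 0.054), k2=(0.418, 0.055), k3=(0.418, 0.055), k4=(0.420, 0.055); state += dt/6·(k1+2k2+2k3+k4)
t=0.020: state=(0.548, 0.591)
t=0.040: state=(0.557, 0.592)
t=0.060: state=(0.565, 0.593)
continuing one RK4 step at a time; state shown every 50 steps (Δt=1):
t=1.000: state=(1.040, 0.661)
t=2.000: state=(1.425, 0.765)
t=3.000: state=(1.512, 0.879)
t=4.000: state=(1.473, 0.987)
t=5.000: state=(1.400, 1.084)
t=6.000: state=(1.313, 1.169)
t=7.000: state=(1.214, 1.242)
t=8.000: state=(1.098, 1.302)
t=9.000: state=(0.954, 1.348)
t=10.000: state=(0.753, 1.378)
t=11.000: state=(0.408, 1.387)
t=12.000: state=(-0.378, 1.355)
t=13.000: state=(-1.670, 1.238)
t=14.000: state=(-1.957, 1.065)
t=15.000: state=(-1.919, 0.899)
t=16.000: state=(-1.861, 0.747)
largest grid value and its neighbours: v(2.960)=1.51181, v(2.980)=1.51185, v(3.000)=1.51185
parabola through these three points peaks at t≈2.988 with v≈1.51186

max v = 1.512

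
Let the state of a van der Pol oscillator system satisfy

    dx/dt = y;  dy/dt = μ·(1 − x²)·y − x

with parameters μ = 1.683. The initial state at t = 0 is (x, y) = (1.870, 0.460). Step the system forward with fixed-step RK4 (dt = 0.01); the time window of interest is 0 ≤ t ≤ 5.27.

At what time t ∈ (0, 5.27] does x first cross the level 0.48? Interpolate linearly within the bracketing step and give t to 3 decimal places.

t=0.000: state=(1.870, 0.460)
step 1 (dt=0.01): k1=(0.460, -3.803), k2=(0.441, -3.732), k3=(0.441, -3.733), k4=(0.423, -3.662); state += dt/6·(k1+2k2+2k3+k4)
t=0.010: state=(1.874, 0.423)
t=0.020: state=(1.878, 0.387)
t=0.030: state=(1.882, 0.352)
continuing one RK4 step at a time; state shown every 20 steps (Δt=0.2):
t=0.200: state=(1.903, -0.060)
t=0.400: state=(1.866, -0.279)
t=0.600: state=(1.799, -0.380)
t=0.800: state=(1.716, -0.442)
t=1.000: state=(1.623, -0.494)
t=1.200: state=(1.518, -0.551)
t=1.400: state=(1.402, -0.620)
t=1.600: state=(1.269, -0.712)
t=1.800: state=(1.114, -0.841)
t=2.000: state=(0.928, -1.032)
t=2.200: state=(0.695, -1.328)
t=2.340: state=(0.488, -1.635)
next step: t=2.350: state=(0.472, -1.662) — x has crossed 0.48
linear interpolation between t=2.340 (0.48835) and t=2.350 (0.47186) → t≈2.345

t = 2.345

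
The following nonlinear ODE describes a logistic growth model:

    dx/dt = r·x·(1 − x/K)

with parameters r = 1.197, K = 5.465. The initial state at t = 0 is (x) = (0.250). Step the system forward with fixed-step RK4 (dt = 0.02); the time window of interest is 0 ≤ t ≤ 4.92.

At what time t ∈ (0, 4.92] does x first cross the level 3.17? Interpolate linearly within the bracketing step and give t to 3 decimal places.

t = 2.808

t=0.000: state=(0.250)
step 1 (dt=0.02): k1=(0.286), k2=(0.289), k3=(0.289), k4=(0.292); state += dt/6·(k1+2k2+2k3+k4)
t=0.020: state=(0.256)
t=0.040: state=(0.262)
t=0.060: state=(0.268)
continuing one RK4 step at a time; state shown every 10 steps (Δt=0.2):
t=0.200: state=(0.314)
t=0.400: state=(0.393)
t=0.600: state=(0.489)
t=0.800: state=(0.607)
t=1.000: state=(0.748)
t=1.200: state=(0.917)
t=1.400: state=(1.114)
t=1.600: state=(1.342)
t=1.800: state=(1.599)
t=2.000: state=(1.882)
t=2.200: state=(2.187)
t=2.400: state=(2.508)
t=2.600: state=(2.834)
t=2.800: state=(3.158)
next step: t=2.820: state=(3.190) — x has crossed 3.17
linear interpolation between t=2.800 (3.15770) and t=2.820 (3.18956) → t≈2.808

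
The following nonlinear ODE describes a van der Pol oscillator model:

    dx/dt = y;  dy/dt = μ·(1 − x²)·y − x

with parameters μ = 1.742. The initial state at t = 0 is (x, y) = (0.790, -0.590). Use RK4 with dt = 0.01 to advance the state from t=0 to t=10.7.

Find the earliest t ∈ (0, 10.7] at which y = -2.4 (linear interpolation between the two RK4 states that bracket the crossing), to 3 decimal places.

t=0.000: state=(0.790, -0.590)
step 1 (dt=0.01): k1=(-0.590, -1.176), k2=(-0.596, -1.182), k3=(-0.596, -1.182), k4=(-0.602, -1.188); state += dt/6·(k1+2k2+2k3+k4)
t=0.010: state=(0.784, -0.602)
t=0.020: state=(0.778, -0.614)
t=0.030: state=(0.772, -0.626)
continuing one RK4 step at a time; state shown every 50 steps (Δt=0.5):
t=0.500: state=(0.309, -1.451)
t=0.780: state=(-0.218, -2.364)
next step: t=0.790: state=(-0.241, -2.401) — y has crossed -2.4
linear interpolation between t=0.780 (-2.36387) and t=0.790 (-2.40089) → t≈0.790

t = 0.790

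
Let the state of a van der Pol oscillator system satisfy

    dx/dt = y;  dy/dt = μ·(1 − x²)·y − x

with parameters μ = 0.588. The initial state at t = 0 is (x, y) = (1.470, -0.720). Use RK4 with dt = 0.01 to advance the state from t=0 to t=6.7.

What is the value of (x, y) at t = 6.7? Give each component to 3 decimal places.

t=0.000: state=(1.470, -0.720)
step 1 (dt=0.01): k1=(-0.720, -0.979), k2=(-0.725, -0.976), k3=(-0.725, -0.976), k4=(-0.730, -0.974); state += dt/6·(k1+2k2+2k3+k4)
t=0.010: state=(1.463, -0.730)
t=0.020: state=(1.455, -0.739)
t=0.030: state=(1.448, -0.749)
continuing one RK4 step at a time; state shown every 25 steps (Δt=0.25):
t=0.250: state=(1.260, -0.956)
t=0.500: state=(0.992, -1.195)
t=0.750: state=(0.660, -1.463)
t=1.000: state=(0.257, -1.763)
t=1.250: state=(-0.220, -2.045)
t=1.500: state=(-0.751, -2.155)
t=1.750: state=(-1.266, -1.890)
t=2.000: state=(-1.664, -1.250)
t=2.250: state=(-1.884, -0.524)
t=2.500: state=(-1.939, 0.044)
t=2.750: state=(-1.877, 0.427)
t=3.000: state=(-1.736, 0.691)
t=3.250: state=(-1.536, 0.904)
t=3.500: state=(-1.285, 1.110)
t=3.750: state=(-0.979, 1.343)
t=4.000: state=(-0.609, 1.620)
t=4.250: state=(-0.165, 1.937)
t=4.500: state=(0.356, 2.211)
t=4.750: state=(0.920, 2.239)
t=5.000: state=(1.437, 1.818)
t=5.250: state=(1.800, 1.061)
t=5.500: state=(1.970, 0.330)
t=5.750: state=(1.983, -0.189)
t=6.000: state=(1.891, -0.526)
t=6.250: state=(1.729, -0.762)
t=6.500: state=(1.513, -0.961)
t=6.700: state=(1.305, -1.123)

(x, y) = (1.305, -1.123)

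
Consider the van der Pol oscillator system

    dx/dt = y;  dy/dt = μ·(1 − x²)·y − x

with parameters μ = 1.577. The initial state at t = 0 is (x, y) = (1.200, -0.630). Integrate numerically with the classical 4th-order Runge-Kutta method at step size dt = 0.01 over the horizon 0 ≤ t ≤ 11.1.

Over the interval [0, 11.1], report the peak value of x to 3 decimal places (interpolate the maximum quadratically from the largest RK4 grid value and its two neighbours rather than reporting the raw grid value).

t=0.000: state=(1.200, -0.630)
step 1 (dt=0.01): k1=(-0.630, -0.763), k2=(-0.634, -0.765), k3=(-0.634, -0.765), k4=(-0.638, -0.766); state += dt/6·(k1+2k2+2k3+k4)
t=0.010: state=(1.194, -0.638)
t=0.020: state=(1.187, -0.645)
t=0.030: state=(1.181, -0.653)
continuing one RK4 step at a time; state shown every 50 steps (Δt=0.5):
t=0.500: state=(0.772, -1.142)
t=1.000: state=(-0.071, -2.431)
t=1.500: state=(-1.537, -2.437)
t=2.000: state=(-1.997, 0.052)
t=2.500: state=(-1.854, 0.410)
t=3.000: state=(-1.618, 0.531)
t=3.500: state=(-1.313, 0.711)
t=4.000: state=(-0.871, 1.120)
t=4.500: state=(-0.069, 2.297)
t=5.000: state=(1.421, 2.815)
t=5.500: state=(2.016, 0.036)
t=6.000: state=(1.891, -0.393)
t=6.500: state=(1.664, -0.511)
t=7.000: state=(1.373, -0.670)
t=7.500: state=(0.964, -1.017)
t=8.000: state=(0.254, -1.999)
t=8.500: state=(-1.159, -3.205)
t=9.000: state=(-2.003, -0.271)
t=9.500: state=(-1.924, 0.365)
t=10.000: state=(-1.707, 0.490)
t=10.500: state=(-1.429, 0.635)
t=11.000: state=(-1.048, 0.932)
t=11.100: state=(-0.950, 1.032)
largest grid value and its neighbours: x(5.510)=2.01601, x(5.520)=2.01606, x(5.530)=2.01591
parabola through these three points peaks at t≈5.517 with x≈2.01607

max x = 2.016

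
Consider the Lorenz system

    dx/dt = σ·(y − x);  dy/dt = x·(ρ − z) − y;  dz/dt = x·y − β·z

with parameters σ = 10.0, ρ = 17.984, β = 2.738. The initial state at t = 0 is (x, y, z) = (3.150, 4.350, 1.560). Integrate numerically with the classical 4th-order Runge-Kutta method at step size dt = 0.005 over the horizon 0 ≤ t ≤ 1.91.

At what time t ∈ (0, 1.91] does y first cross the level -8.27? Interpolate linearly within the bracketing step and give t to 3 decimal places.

t = 0.963

t=0.000: state=(3.150, 4.350, 1.560)
step 1 (dt=0.005): k1=(12.000, 47.386, 9.431), k2=(12.885, 47.685, 9.874), k3=(12.870, 47.717, 9.883), k4=(13.742, 48.045, 10.343); state += dt/6·(k1+2k2+2k3+k4)
t=0.005: state=(3.214, 4.589, 1.609)
t=0.010: state=(3.287, 4.831, 1.664)
t=0.015: state=(3.369, 5.077, 1.723)
continuing one RK4 step at a time; state shown every 20 steps (Δt=0.1):
t=0.100: state=(5.934, 10.232, 4.049)
t=0.200: state=(11.285, 16.805, 13.896)
t=0.300: state=(13.355, 10.375, 27.652)
t=0.400: state=(7.016, -0.272, 25.141)
t=0.500: state=(1.562, -1.907, 18.664)
t=0.600: state=(-0.563, -1.751, 14.150)
t=0.700: state=(-1.423, -2.154, 10.937)
t=0.800: state=(-2.293, -3.402, 8.766)
t=0.900: state=(-3.828, -5.881, 7.900)
t=0.960: state=(-5.293, -8.141, 8.476)
next step: t=0.965: state=(-5.437, -8.354, 8.581) — y has crossed -8.27
linear interpolation between t=0.960 (-8.14131) and t=0.965 (-8.35373) → t≈0.963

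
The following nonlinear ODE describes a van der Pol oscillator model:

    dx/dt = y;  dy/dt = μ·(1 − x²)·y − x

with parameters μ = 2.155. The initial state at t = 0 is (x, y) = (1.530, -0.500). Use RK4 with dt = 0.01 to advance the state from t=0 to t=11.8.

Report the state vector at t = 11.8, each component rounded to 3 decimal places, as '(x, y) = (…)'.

t=0.000: state=(1.530, -0.500)
step 1 (dt=0.01): k1=(-0.500, -0.085), k2=(-0.500, -0.090), k3=(-0.500, -0.090), k4=(-0.501, -0.094); state += dt/6·(k1+2k2+2k3+k4)
t=0.010: state=(1.525, -0.501)
t=0.020: state=(1.520, -0.502)
t=0.030: state=(1.515, -0.503)
continuing one RK4 step at a time; state shown every 50 steps (Δt=0.5):
t=0.500: state=(1.254, -0.637)
t=1.000: state=(0.848, -1.068)
t=1.500: state=(-0.004, -2.710)
t=2.000: state=(-1.724, -2.301)
t=2.500: state=(-2.006, 0.188)
t=3.000: state=(-1.865, 0.327)
t=3.500: state=(-1.687, 0.388)
t=4.000: state=(-1.472, 0.484)
t=4.500: state=(-1.188, 0.678)
t=5.000: state=(-0.739, 1.224)
t=5.500: state=(0.283, 3.278)
t=6.000: state=(1.890, 1.316)
t=6.500: state=(1.985, -0.243)
t=7.000: state=(1.834, -0.338)
t=7.500: state=(1.650, -0.402)
t=8.000: state=(1.424, -0.510)
t=8.500: state=(1.120, -0.740)
t=9.000: state=(0.613, -1.436)
t=9.500: state=(-0.623, -3.810)
t=10.000: state=(-1.979, -0.604)
t=10.500: state=(-1.960, 0.276)
t=11.000: state=(-1.801, 0.349)
t=11.500: state=(-1.610, 0.418)
t=11.800: state=(-1.476, 0.481)

(x, y) = (-1.476, 0.481)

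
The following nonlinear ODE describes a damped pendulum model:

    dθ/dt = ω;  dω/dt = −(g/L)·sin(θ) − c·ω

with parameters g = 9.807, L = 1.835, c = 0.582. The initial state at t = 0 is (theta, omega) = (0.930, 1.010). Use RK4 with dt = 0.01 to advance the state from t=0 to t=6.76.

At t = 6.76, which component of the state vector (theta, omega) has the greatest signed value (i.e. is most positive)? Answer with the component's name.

t=0.000: state=(0.930, 1.010)
step 1 (dt=0.01): k1=(1.010, -4.872), k2=(0.986, -4.874), k3=(0.986, -4.874), k4=(0.961, -4.875); state += dt/6·(k1+2k2+2k3+k4)
t=0.010: state=(0.940, 0.961)
t=0.020: state=(0.949, 0.913)
t=0.030: state=(0.958, 0.864)
continuing one RK4 step at a time; state shown every 25 steps (Δt=0.25):
t=0.250: state=(1.032, -0.177)
t=0.500: state=(0.857, -1.173)
t=0.750: state=(0.477, -1.787)
t=1.000: state=(0.011, -1.838)
t=1.250: state=(-0.395, -1.335)
t=1.500: state=(-0.630, -0.524)
t=1.750: state=(-0.655, 0.309)
t=2.000: state=(-0.492, 0.953)
t=2.250: state=(-0.208, 1.252)
t=2.500: state=(0.100, 1.141)
t=2.750: state=(0.336, 0.704)
t=3.000: state=(0.440, 0.124)
t=3.250: state=(0.401, -0.413)
t=3.500: state=(0.249, -0.760)
t=3.750: state=(0.044, -0.838)
t=4.000: state=(-0.147, -0.652)
t=4.250: state=(-0.268, -0.297)
t=4.500: state=(-0.292, 0.098)
t=4.750: state=(-0.226, 0.410)
t=5.000: state=(-0.101, 0.559)
t=5.250: state=(0.037, 0.520)
t=5.500: state=(0.146, 0.329)
t=5.750: state=(0.196, 0.066)
t=6.000: state=(0.180, -0.182)
t=6.250: state=(0.112, -0.341)
t=6.500: state=(0.020, -0.377)
t=6.750: state=(-0.066, -0.294)
t=6.760: state=(-0.069, -0.288)
compare at T: theta=-0.069, omega=-0.288

largest component: theta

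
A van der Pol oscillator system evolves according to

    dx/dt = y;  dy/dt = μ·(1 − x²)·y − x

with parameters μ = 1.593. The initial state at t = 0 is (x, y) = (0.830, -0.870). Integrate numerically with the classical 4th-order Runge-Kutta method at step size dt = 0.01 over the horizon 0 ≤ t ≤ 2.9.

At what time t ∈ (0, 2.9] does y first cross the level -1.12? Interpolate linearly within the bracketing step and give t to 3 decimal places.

t=0.000: state=(0.830, -0.870)
step 1 (dt=0.01): k1=(-0.870, -1.261), k2=(-0.876, -1.270), k3=(-0.876, -1.270), k4=(-0.883, -1.279); state += dt/6·(k1+2k2+2k3+k4)
t=0.010: state=(0.821, -0.883)
t=0.020: state=(0.812, -0.896)
t=0.030: state=(0.803, -0.909)
continuing one RK4 step at a time; state shown every 10 steps (Δt=0.1):
t=0.100: state=(0.736, -1.006)
t=0.170: state=(0.662, -1.115)
next step: t=0.180: state=(0.651, -1.132) — y has crossed -1.12
linear interpolation between t=0.170 (-1.11530) and t=0.180 (-1.13205) → t≈0.173

t = 0.173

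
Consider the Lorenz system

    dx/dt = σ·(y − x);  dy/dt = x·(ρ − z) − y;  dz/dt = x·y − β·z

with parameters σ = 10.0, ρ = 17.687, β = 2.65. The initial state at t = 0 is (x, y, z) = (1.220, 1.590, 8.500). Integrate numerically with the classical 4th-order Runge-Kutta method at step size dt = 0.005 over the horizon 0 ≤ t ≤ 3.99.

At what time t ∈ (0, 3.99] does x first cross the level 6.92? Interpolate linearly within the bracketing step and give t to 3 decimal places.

t = 0.322

t=0.000: state=(1.220, 1.590, 8.500)
step 1 (dt=0.005): k1=(3.700, 9.618, -20.585), k2=(3.848, 9.742, -20.405), k3=(3.847, 9.745, -20.405), k4=(3.995, 9.873, -20.224); state += dt/6·(k1+2k2+2k3+k4)
t=0.005: state=(1.239, 1.639, 8.398)
t=0.010: state=(1.260, 1.689, 8.298)
t=0.015: state=(1.282, 1.740, 8.199)
continuing one RK4 step at a time; state shown every 40 steps (Δt=0.2):
t=0.200: state=(3.361, 5.381, 6.180)
t=0.320: state=(6.854, 10.666, 8.771)
next step: t=0.325: state=(7.047, 10.918, 9.028) — x has crossed 6.92
linear interpolation between t=0.320 (6.85447) and t=0.325 (7.04657) → t≈0.322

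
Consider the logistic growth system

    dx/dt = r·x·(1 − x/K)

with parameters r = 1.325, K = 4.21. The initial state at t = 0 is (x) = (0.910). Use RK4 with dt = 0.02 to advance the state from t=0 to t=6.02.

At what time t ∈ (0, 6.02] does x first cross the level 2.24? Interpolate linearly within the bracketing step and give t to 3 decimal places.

t=0.000: state=(0.910)
step 1 (dt=0.02): k1=(0.945), k2=(0.952), k3=(0.952), k4=(0.959); state += dt/6·(k1+2k2+2k3+k4)
t=0.020: state=(0.929)
t=0.040: state=(0.948)
t=0.060: state=(0.968)
continuing one RK4 step at a time; state shown every 10 steps (Δt=0.2):
t=0.200: state=(1.113)
t=0.400: state=(1.343)
t=0.600: state=(1.596)
t=0.800: state=(1.866)
t=1.000: state=(2.144)
t=1.060: state=(2.227)
next step: t=1.080: state=(2.255) — x has crossed 2.24
linear interpolation between t=1.060 (2.22723) and t=1.080 (2.25501) → t≈1.069

t = 1.069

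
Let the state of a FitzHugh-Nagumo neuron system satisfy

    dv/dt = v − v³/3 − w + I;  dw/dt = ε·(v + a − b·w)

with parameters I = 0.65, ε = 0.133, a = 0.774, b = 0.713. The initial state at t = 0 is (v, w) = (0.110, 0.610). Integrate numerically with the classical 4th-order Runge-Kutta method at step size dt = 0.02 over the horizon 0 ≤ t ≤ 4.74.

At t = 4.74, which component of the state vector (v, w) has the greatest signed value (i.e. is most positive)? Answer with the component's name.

t=0.000: state=(0.110, 0.610)
step 1 (dt=0.02): k1=(0.150, 0.060), k2=(0.150, 0.060), k3=(0.150, 0.060), k4=(0.151, 0.060); state += dt/6·(k1+2k2+2k3+k4)
t=0.020: state=(0.113, 0.611)
t=0.040: state=(0.116, 0.612)
t=0.060: state=(0.119, 0.614)
continuing one RK4 step at a time; state shown every 10 steps (Δt=0.2):
t=0.200: state=(0.142, 0.622)
t=0.400: state=(0.178, 0.635)
t=0.600: state=(0.218, 0.649)
t=0.800: state=(0.264, 0.663)
t=1.000: state=(0.316, 0.679)
t=1.200: state=(0.375, 0.696)
t=1.400: state=(0.441, 0.714)
t=1.600: state=(0.515, 0.733)
t=1.800: state=(0.595, 0.755)
t=2.000: state=(0.683, 0.778)
t=2.200: state=(0.774, 0.803)
t=2.400: state=(0.868, 0.830)
t=2.600: state=(0.961, 0.858)
t=2.800: state=(1.050, 0.889)
t=3.000: state=(1.130, 0.922)
t=3.200: state=(1.200, 0.955)
t=3.400: state=(1.257, 0.990)
t=3.600: state=(1.302, 1.026)
t=3.800: state=(1.334, 1.062)
t=4.000: state=(1.355, 1.098)
t=4.200: state=(1.366, 1.133)
t=4.400: state=(1.369, 1.168)
t=4.600: state=(1.364, 1.203)
t=4.740: state=(1.358, 1.227)
compare at T: v=1.358, w=1.227

largest component: v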